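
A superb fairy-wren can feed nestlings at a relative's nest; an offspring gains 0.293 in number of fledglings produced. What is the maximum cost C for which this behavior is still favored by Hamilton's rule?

0.1465

r to an offspring = 0.5 (one parent–offspring link: r = (1/2)^1 = 1/2).
Hamilton's rule: n·r·B > C, so the trait is favored while C < n·r·B = 1·0.5·0.293 = 0.1465.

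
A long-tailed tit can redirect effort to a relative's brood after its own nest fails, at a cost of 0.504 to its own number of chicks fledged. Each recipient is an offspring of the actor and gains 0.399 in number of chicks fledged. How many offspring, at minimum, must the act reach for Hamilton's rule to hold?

r to an offspring = 1/2 (one parent–offspring link: r = (1/2)^1 = 1/2).
Hamilton's rule: n·r·B > C  ⇒  n > C/(r·B) = 0.504/(0.5·0.399) = 2.526.
The smallest integer exceeding 2.526 is 3.

3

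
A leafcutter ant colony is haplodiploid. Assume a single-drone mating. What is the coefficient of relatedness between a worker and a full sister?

0.75

Haplodiploid full sisters inherit their father's entire haploid genome identically (contributing 1/2) and on average half of their mother's contribution (1/2 · 1/2 = 1/4); r = 1/2 + 1/4 = 3/4.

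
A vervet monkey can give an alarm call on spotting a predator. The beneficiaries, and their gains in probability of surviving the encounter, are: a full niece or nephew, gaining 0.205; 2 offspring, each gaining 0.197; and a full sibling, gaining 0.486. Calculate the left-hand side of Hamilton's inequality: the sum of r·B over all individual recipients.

0.49125

r to a full niece or nephew = 1/4 (full aunt/uncle↔niece/nephew: two paths of length 3 through the shared grandparent pair: r = 2·(1/2)^3 = 1/4).
r to an offspring = 0.5 (one parent–offspring link: r = (1/2)^1 = 1/2).
r to a full sibling = 1/2 (full sibs share both parents — two paths of length 2: r = 2·(1/2)^2 = 1/2).
Summing one r·B term per recipient: 1·0.25·0.205 + 2·0.5·0.197 + 1·0.5·0.486 = 0.49125.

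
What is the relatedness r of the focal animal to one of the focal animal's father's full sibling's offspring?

Each parent–offspring link contributes a factor of 1/2, and independent paths through distinct common ancestors add.
First cousins share one grandparent pair — two paths of length 4: r = 2·(1/2)^4 = 1/8.

0.125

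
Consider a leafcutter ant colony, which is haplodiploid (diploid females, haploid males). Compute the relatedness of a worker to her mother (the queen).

One meiotic link between diploid queen and diploid daughter: r = 1/2.

0.5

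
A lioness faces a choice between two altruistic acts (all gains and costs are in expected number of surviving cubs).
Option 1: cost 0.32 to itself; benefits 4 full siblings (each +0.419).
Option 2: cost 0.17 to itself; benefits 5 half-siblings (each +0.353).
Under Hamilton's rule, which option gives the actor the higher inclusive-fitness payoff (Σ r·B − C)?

Option 1

Option 1: r to a full sibling = 0.5.
Option 1: Σ r·B − C = (4·0.5·0.419) − 0.32 = 0.518.
Option 2: r to a half-sibling = 0.25.
Option 2: Σ r·B − C = (5·0.25·0.353) − 0.17 = 0.27125.
Option 1 has the higher net inclusive-fitness payoff.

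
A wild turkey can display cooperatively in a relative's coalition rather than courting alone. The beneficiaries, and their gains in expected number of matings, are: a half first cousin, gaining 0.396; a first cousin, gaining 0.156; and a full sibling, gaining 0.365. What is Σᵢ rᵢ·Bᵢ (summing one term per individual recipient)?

0.22675

r to a half first cousin = 1/16 (half first cousins share one grandparent — one path of length 4: r = (1/2)^4 = 1/16).
r to a first cousin = 1/8 (first cousins share one grandparent pair — two paths of length 4: r = 2·(1/2)^4 = 1/8).
r to a full sibling = 1/2 (full sibs share both parents — two paths of length 2: r = 2·(1/2)^2 = 1/2).
Summing one r·B term per recipient: 1·0.0625·0.396 + 1·0.125·0.156 + 1·0.5·0.365 = 0.22675.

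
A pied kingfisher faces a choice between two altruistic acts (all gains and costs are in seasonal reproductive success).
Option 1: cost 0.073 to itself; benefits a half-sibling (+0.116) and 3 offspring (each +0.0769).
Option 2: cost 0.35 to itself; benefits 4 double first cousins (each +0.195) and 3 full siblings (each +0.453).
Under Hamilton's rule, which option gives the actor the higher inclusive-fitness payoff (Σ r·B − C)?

Option 2

Option 1: r to a half-sibling = 0.25.
Option 1: r to an offspring = 0.5.
Option 1: Σ r·B − C = (1·0.25·0.116 + 3·0.5·0.0769) − 0.073 = 0.07135.
Option 2: r to a double first cousin = 0.25.
Option 2: r to a full sibling = 0.5.
Option 2: Σ r·B − C = (4·0.25·0.195 + 3·0.5·0.453) − 0.35 = 0.5245.
Option 2 has the higher net inclusive-fitness payoff.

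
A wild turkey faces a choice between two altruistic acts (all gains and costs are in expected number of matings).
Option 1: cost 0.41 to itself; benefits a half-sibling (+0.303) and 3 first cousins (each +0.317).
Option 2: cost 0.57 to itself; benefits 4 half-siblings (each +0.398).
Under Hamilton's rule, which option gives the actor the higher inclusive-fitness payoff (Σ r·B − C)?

Option 2

Option 1: r to a half-sibling = 0.25.
Option 1: r to a first cousin = 0.125.
Option 1: Σ r·B − C = (1·0.25·0.303 + 3·0.125·0.317) − 0.41 = -0.215375.
Option 2: r to a half-sibling = 0.25.
Option 2: Σ r·B − C = (4·0.25·0.398) − 0.57 = -0.172.
Option 2 has the higher net inclusive-fitness payoff.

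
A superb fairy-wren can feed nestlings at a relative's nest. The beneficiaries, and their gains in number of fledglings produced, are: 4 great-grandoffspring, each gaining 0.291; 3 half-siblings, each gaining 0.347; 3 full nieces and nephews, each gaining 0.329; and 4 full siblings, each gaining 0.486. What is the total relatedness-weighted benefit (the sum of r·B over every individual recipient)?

1.6245

r to a great-grandoffspring = 0.125 (three parent–offspring links: r = (1/2)^3 = 1/8).
r to a half-sibling = 0.25 (half-sibs share one parent — one path of length 2: r = (1/2)^2 = 1/4).
r to a full niece or nephew = 0.25 (full aunt/uncle↔niece/nephew: two paths of length 3 through the shared grandparent pair: r = 2·(1/2)^3 = 1/4).
r to a full sibling = 0.5 (full sibs share both parents — two paths of length 2: r = 2·(1/2)^2 = 1/2).
Summing one r·B term per recipient: 4·0.125·0.291 + 3·0.25·0.347 + 3·0.25·0.329 + 4·0.5·0.486 = 1.6245.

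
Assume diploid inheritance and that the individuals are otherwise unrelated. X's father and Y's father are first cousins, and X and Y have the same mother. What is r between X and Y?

Wright's path rule: contributions from independent ancestry routes add.
X and Y are related in two ways: second cousins through their fathers (r = 1/32) and half-sibs through their shared mother (r = 1/4).
r = 1/32 + 1/4 = 9/32 = 0.28125.

0.28125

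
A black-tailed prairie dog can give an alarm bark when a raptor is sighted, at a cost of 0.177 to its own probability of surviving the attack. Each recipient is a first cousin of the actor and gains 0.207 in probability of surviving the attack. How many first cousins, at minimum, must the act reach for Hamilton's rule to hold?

r to a first cousin = 0.125 (first cousins share one grandparent pair — two paths of length 4: r = 2·(1/2)^4 = 1/8).
Hamilton's rule: n·r·B > C  ⇒  n > C/(r·B) = 0.177/(0.125·0.207) = 6.841.
The smallest integer exceeding 6.841 is 7.

7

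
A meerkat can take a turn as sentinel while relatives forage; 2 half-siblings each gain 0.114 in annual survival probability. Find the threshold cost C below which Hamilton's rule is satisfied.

0.057

r to a half-sibling = 0.25 (half-sibs share one parent — one path of length 2: r = (1/2)^2 = 1/4).
Hamilton's rule: n·r·B > C, so the trait is favored while C < n·r·B = 2·0.25·0.114 = 0.057.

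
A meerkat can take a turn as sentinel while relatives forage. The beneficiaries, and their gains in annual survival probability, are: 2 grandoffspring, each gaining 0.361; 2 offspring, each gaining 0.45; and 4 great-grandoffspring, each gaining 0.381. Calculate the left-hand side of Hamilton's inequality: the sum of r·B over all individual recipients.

r to a grandoffspring = 1/4 (two parent–offspring links: r = (1/2)^2 = 1/4).
r to an offspring = 1/2 (one parent–offspring link: r = (1/2)^1 = 1/2).
r to a great-grandoffspring = 0.125 (three parent–offspring links: r = (1/2)^3 = 1/8).
Summing one r·B term per recipient: 2·0.25·0.361 + 2·0.5·0.45 + 4·0.125·0.381 = 0.821.

0.821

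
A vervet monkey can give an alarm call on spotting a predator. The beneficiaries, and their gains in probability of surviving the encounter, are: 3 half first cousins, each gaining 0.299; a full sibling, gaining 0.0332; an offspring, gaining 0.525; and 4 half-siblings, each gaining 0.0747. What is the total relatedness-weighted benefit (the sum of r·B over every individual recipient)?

0.4098625

r to a half first cousin = 0.0625 (half first cousins share one grandparent — one path of length 4: r = (1/2)^4 = 1/16).
r to a full sibling = 0.5 (full sibs share both parents — two paths of length 2: r = 2·(1/2)^2 = 1/2).
r to an offspring = 1/2 (one parent–offspring link: r = (1/2)^1 = 1/2).
r to a half-sibling = 1/4 (half-sibs share one parent — one path of length 2: r = (1/2)^2 = 1/4).
Summing one r·B term per recipient: 3·0.0625·0.299 + 1·0.5·0.0332 + 1·0.5·0.525 + 4·0.25·0.0747 = 0.4098625.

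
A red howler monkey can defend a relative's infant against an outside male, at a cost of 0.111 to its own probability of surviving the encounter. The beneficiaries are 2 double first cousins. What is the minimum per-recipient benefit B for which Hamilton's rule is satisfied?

r to a double first cousin = 1/4 (double first cousins share both grandparent pairs — four paths of length 4: r = 4·(1/2)^4 = 1/4).
Hamilton's rule with n recipients of equal r: n·r·B > C, so B > C/(n·r) = 0.111/(2·0.25) = 0.222.

0.222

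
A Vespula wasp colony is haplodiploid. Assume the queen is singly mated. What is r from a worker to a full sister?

Haplodiploid full sisters inherit their father's entire haploid genome identically (contributing 1/2) and on average half of their mother's contribution (1/2 · 1/2 = 1/4); r = 1/2 + 1/4 = 3/4.

0.75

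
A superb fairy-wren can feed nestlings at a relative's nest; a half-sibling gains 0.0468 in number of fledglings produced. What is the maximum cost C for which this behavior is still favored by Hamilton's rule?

0.0117

r to a half-sibling = 0.25 (half-sibs share one parent — one path of length 2: r = (1/2)^2 = 1/4).
Hamilton's rule: n·r·B > C, so the trait is favored while C < n·r·B = 1·0.25·0.0468 = 0.0117.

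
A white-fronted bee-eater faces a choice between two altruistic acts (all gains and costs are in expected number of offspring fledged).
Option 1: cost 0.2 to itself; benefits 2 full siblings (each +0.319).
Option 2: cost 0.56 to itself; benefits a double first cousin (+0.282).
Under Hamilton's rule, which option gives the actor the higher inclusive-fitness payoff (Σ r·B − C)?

Option 1

Option 1: r to a full sibling = 0.5.
Option 1: Σ r·B − C = (2·0.5·0.319) − 0.2 = 0.119.
Option 2: r to a double first cousin = 0.25.
Option 2: Σ r·B − C = (1·0.25·0.282) − 0.56 = -0.4895.
Option 1 has the higher net inclusive-fitness payoff.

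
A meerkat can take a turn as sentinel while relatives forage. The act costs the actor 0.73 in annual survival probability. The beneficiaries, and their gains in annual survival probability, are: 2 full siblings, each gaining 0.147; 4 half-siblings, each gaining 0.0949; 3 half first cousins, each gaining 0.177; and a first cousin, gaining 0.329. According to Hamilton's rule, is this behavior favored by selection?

No

Hamilton's rule: the trait is favored when the sum of r·B over every recipient exceeds the actor's cost C.
r to a full sibling = 1/2 (full sibs share both parents — two paths of length 2: r = 2·(1/2)^2 = 1/2).
r to a half-sibling = 1/4 (half-sibs share one parent — one path of length 2: r = (1/2)^2 = 1/4).
r to a half first cousin = 0.0625 (half first cousins share one grandparent — one path of length 4: r = (1/2)^4 = 1/16).
r to a first cousin = 1/8 (first cousins share one grandparent pair — two paths of length 4: r = 2·(1/2)^4 = 1/8).
Summing one r·B term per recipient: 2·0.5·0.147 + 4·0.25·0.0949 + 3·0.0625·0.177 + 1·0.125·0.329 = 0.3162125.
0.3162125 < 0.73: the indirect benefit is less than the cost.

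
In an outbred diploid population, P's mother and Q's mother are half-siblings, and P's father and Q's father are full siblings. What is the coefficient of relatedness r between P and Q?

Independent pedigree routes through distinct common ancestors add.
P and Q are related in two ways: half first cousins through their mothers (r = 1/16) and first cousins through their fathers (r = 1/8).
r = 1/16 + 1/8 = 0.1875.

0.1875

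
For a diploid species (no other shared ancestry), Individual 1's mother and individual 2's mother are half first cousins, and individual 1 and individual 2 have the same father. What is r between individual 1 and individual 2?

With two independent routes of shared ancestry, r is the sum of the two contributions.
Individual 1 and individual 2 are related in two ways: half second cousins through their mothers (r = 1/64) and half-sibs through their shared father (r = 1/4).
r = 1/64 + 1/4 = 0.265625.

0.265625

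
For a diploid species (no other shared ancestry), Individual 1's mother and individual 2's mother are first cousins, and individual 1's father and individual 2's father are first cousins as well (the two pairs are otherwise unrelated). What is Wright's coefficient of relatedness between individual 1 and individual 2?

0.0625

With two independent routes of shared ancestry, r is the sum of the two contributions.
Individual 1 and individual 2 are related in two ways: second cousins through their mothers (r = 1/32) and second cousins through their fathers (r = 1/32).
r = 1/32 + 1/32 = 1/16 = 0.0625.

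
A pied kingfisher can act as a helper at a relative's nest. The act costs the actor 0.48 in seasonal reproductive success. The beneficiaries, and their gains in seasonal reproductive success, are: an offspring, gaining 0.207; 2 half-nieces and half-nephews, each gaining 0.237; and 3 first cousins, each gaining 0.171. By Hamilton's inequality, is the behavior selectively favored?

Hamilton's rule: the trait is favored when the sum of r·B over every recipient exceeds the actor's cost C.
r to an offspring = 1/2 (one parent–offspring link: r = (1/2)^1 = 1/2).
r to a half-niece or half-nephew = 0.125 (half-aunt/uncle↔niece/nephew: one path of length 3: r = (1/2)^3 = 1/8).
r to a first cousin = 1/8 (first cousins share one grandparent pair — two paths of length 4: r = 2·(1/2)^4 = 1/8).
Summing one r·B term per recipient: 1·0.5·0.207 + 2·0.125·0.237 + 3·0.125·0.171 = 0.226875.
0.226875 < 0.48: the indirect benefit is less than the cost.

No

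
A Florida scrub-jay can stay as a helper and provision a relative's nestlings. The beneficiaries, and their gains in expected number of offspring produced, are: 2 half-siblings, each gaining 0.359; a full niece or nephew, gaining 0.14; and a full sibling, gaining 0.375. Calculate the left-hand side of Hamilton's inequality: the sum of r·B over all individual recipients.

r to a half-sibling = 0.25 (half-sibs share one parent — one path of length 2: r = (1/2)^2 = 1/4).
r to a full niece or nephew = 0.25 (full aunt/uncle↔niece/nephew: two paths of length 3 through the shared grandparent pair: r = 2·(1/2)^3 = 1/4).
r to a full sibling = 1/2 (full sibs share both parents — two paths of length 2: r = 2·(1/2)^2 = 1/2).
Summing one r·B term per recipient: 2·0.25·0.359 + 1·0.25·0.14 + 1·0.5·0.375 = 0.402.

0.402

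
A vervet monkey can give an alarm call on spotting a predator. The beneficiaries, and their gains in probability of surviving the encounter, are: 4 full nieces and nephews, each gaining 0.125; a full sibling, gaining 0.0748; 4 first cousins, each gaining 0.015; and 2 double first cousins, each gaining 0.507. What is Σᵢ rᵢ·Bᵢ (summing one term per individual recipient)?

0.4234

r to a full niece or nephew = 0.25 (full aunt/uncle↔niece/nephew: two paths of length 3 through the shared grandparent pair: r = 2·(1/2)^3 = 1/4).
r to a full sibling = 0.5 (full sibs share both parents — two paths of length 2: r = 2·(1/2)^2 = 1/2).
r to a first cousin = 0.125 (first cousins share one grandparent pair — two paths of length 4: r = 2·(1/2)^4 = 1/8).
r to a double first cousin = 1/4 (double first cousins share both grandparent pairs — four paths of length 4: r = 4·(1/2)^4 = 1/4).
Summing one r·B term per recipient: 4·0.25·0.125 + 1·0.5·0.0748 + 4·0.125·0.015 + 2·0.25·0.507 = 0.4234.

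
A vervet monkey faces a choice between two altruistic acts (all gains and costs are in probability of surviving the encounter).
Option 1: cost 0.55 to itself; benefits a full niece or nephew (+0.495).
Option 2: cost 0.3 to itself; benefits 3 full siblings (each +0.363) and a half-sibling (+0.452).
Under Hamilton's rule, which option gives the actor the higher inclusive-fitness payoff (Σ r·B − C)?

Option 1: r to a full niece or nephew = 0.25.
Option 1: Σ r·B − C = (1·0.25·0.495) − 0.55 = -0.42625.
Option 2: r to a full sibling = 0.5.
Option 2: r to a half-sibling = 0.25.
Option 2: Σ r·B − C = (3·0.5·0.363 + 1·0.25·0.452) − 0.3 = 0.3575.
Option 2 has the higher net inclusive-fitness payoff.

Option 2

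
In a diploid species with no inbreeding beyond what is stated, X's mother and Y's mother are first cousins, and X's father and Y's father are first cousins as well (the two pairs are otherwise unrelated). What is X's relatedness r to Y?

Relatedness sums over independent paths through distinct common ancestors.
X and Y are related in two ways: second cousins through their mothers (r = 1/32) and second cousins through their fathers (r = 1/32).
r = 1/32 + 1/32 = 0.0625.

0.0625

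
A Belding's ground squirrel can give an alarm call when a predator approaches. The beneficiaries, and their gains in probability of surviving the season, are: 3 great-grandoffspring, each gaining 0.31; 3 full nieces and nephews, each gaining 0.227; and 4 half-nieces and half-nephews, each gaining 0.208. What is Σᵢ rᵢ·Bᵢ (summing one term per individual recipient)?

0.3905

r to a great-grandoffspring = 0.125 (three parent–offspring links: r = (1/2)^3 = 1/8).
r to a full niece or nephew = 0.25 (full aunt/uncle↔niece/nephew: two paths of length 3 through the shared grandparent pair: r = 2·(1/2)^3 = 1/4).
r to a half-niece or half-nephew = 0.125 (half-aunt/uncle↔niece/nephew: one path of length 3: r = (1/2)^3 = 1/8).
Summing one r·B term per recipient: 3·0.125·0.31 + 3·0.25·0.227 + 4·0.125·0.208 = 0.3905.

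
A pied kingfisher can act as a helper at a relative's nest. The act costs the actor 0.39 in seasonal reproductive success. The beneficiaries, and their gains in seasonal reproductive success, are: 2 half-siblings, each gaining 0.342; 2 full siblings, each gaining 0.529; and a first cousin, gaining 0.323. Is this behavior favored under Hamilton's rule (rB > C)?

Yes

Hamilton's rule: the trait is favored when the sum of r·B over every recipient exceeds the actor's cost C.
r to a half-sibling = 1/4 (half-sibs share one parent — one path of length 2: r = (1/2)^2 = 1/4).
r to a full sibling = 0.5 (full sibs share both parents — two paths of length 2: r = 2·(1/2)^2 = 1/2).
r to a first cousin = 1/8 (first cousins share one grandparent pair — two paths of length 4: r = 2·(1/2)^4 = 1/8).
Summing one r·B term per recipient: 2·0.25·0.342 + 2·0.5·0.529 + 1·0.125·0.323 = 0.740375.
0.740375 > 0.39: the indirect benefit exceeds the cost.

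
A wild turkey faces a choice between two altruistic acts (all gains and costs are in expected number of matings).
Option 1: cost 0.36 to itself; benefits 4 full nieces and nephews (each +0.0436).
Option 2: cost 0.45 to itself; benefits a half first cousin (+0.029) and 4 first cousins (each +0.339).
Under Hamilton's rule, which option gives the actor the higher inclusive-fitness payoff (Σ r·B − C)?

Option 2

Option 1: r to a full niece or nephew = 0.25.
Option 1: Σ r·B − C = (4·0.25·0.0436) − 0.36 = -0.3164.
Option 2: r to a half first cousin = 0.0625.
Option 2: r to a first cousin = 0.125.
Option 2: Σ r·B − C = (1·0.0625·0.029 + 4·0.125·0.339) − 0.45 = -0.2786875.
Option 2 has the higher net inclusive-fitness payoff.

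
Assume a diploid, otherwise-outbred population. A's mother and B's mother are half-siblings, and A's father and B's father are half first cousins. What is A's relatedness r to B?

0.078125

Independent pedigree routes through distinct common ancestors add.
A and B are related in two ways: half first cousins through their mothers (r = 1/16) and half second cousins through their fathers (r = 1/64).
r = 1/16 + 1/64 = 0.078125.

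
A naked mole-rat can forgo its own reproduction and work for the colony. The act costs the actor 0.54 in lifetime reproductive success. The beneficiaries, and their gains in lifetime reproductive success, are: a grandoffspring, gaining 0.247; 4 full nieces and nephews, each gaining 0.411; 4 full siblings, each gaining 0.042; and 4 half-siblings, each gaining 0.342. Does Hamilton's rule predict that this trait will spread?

Hamilton's rule: the trait is favored when the sum of r·B over every recipient exceeds the actor's cost C.
r to a grandoffspring = 1/4 (two parent–offspring links: r = (1/2)^2 = 1/4).
r to a full niece or nephew = 1/4 (full aunt/uncle↔niece/nephew: two paths of length 3 through the shared grandparent pair: r = 2·(1/2)^3 = 1/4).
r to a full sibling = 1/2 (full sibs share both parents — two paths of length 2: r = 2·(1/2)^2 = 1/2).
r to a half-sibling = 0.25 (half-sibs share one parent — one path of length 2: r = (1/2)^2 = 1/4).
Summing one r·B term per recipient: 1·0.25·0.247 + 4·0.25·0.411 + 4·0.5·0.042 + 4·0.25·0.342 = 0.89875.
0.89875 > 0.54: the indirect benefit exceeds the cost.

Yes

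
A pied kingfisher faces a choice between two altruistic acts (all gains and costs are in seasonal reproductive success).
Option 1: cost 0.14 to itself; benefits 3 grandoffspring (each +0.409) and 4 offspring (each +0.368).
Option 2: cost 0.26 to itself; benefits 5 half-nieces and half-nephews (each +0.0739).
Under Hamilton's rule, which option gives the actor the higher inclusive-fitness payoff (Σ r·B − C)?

Option 1

Option 1: r to a grandoffspring = 0.25.
Option 1: r to an offspring = 0.5.
Option 1: Σ r·B − C = (3·0.25·0.409 + 4·0.5·0.368) − 0.14 = 0.90275.
Option 2: r to a half-niece or half-nephew = 0.125.
Option 2: Σ r·B − C = (5·0.125·0.0739) − 0.26 = -0.2138125.
Option 1 has the higher net inclusive-fitness payoff.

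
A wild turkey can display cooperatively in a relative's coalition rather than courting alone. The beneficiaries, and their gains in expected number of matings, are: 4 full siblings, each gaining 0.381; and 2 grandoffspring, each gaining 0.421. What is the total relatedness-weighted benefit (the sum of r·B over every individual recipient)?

0.9725

r to a full sibling = 1/2 (full sibs share both parents — two paths of length 2: r = 2·(1/2)^2 = 1/2).
r to a grandoffspring = 0.25 (two parent–offspring links: r = (1/2)^2 = 1/4).
Summing one r·B term per recipient: 4·0.5·0.381 + 2·0.25·0.421 = 0.9725.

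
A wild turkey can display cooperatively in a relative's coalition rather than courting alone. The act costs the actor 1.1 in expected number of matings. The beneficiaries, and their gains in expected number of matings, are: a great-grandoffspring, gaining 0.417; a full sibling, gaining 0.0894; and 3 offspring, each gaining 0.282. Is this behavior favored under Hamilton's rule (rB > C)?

No

Hamilton's rule: the trait is favored when the sum of r·B over every recipient exceeds the actor's cost C.
r to a great-grandoffspring = 0.125 (three parent–offspring links: r = (1/2)^3 = 1/8).
r to a full sibling = 0.5 (full sibs share both parents — two paths of length 2: r = 2·(1/2)^2 = 1/2).
r to an offspring = 1/2 (one parent–offspring link: r = (1/2)^1 = 1/2).
Summing one r·B term per recipient: 1·0.125·0.417 + 1·0.5·0.0894 + 3·0.5·0.282 = 0.519825.
0.519825 < 1.1: the indirect benefit is less than the cost.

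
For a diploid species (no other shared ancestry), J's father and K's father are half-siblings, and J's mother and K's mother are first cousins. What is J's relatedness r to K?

0.09375

With two independent routes of shared ancestry, r is the sum of the two contributions.
J and K are related in two ways: half first cousins through their fathers (r = 1/16) and second cousins through their mothers (r = 1/32).
r = 1/16 + 1/32 = 3/32 = 0.09375.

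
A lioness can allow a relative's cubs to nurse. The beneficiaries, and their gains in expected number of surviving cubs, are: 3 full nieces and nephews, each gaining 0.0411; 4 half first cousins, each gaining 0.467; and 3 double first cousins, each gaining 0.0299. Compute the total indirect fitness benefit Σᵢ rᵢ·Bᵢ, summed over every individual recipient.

r to a full niece or nephew = 1/4 (full aunt/uncle↔niece/nephew: two paths of length 3 through the shared grandparent pair: r = 2·(1/2)^3 = 1/4).
r to a half first cousin = 0.0625 (half first cousins share one grandparent — one path of length 4: r = (1/2)^4 = 1/16).
r to a double first cousin = 1/4 (double first cousins share both grandparent pairs — four paths of length 4: r = 4·(1/2)^4 = 1/4).
Summing one r·B term per recipient: 3·0.25·0.0411 + 4·0.0625·0.467 + 3·0.25·0.0299 = 0.17.

0.17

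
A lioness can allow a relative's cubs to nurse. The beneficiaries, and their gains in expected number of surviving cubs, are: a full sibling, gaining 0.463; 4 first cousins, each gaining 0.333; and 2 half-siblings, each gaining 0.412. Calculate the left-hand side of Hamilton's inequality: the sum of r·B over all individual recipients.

0.604

r to a full sibling = 0.5 (full sibs share both parents — two paths of length 2: r = 2·(1/2)^2 = 1/2).
r to a first cousin = 1/8 (first cousins share one grandparent pair — two paths of length 4: r = 2·(1/2)^4 = 1/8).
r to a half-sibling = 1/4 (half-sibs share one parent — one path of length 2: r = (1/2)^2 = 1/4).
Summing one r·B term per recipient: 1·0.5·0.463 + 4·0.125·0.333 + 2·0.25·0.412 = 0.604.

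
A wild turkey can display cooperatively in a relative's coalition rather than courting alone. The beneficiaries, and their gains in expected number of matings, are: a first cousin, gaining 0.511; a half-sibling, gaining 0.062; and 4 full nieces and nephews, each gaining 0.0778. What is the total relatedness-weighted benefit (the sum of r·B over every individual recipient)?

0.157175

r to a first cousin = 1/8 (first cousins share one grandparent pair — two paths of length 4: r = 2·(1/2)^4 = 1/8).
r to a half-sibling = 0.25 (half-sibs share one parent — one path of length 2: r = (1/2)^2 = 1/4).
r to a full niece or nephew = 0.25 (full aunt/uncle↔niece/nephew: two paths of length 3 through the shared grandparent pair: r = 2·(1/2)^3 = 1/4).
Summing one r·B term per recipient: 1·0.125·0.511 + 1·0.25·0.062 + 4·0.25·0.0778 = 0.157175.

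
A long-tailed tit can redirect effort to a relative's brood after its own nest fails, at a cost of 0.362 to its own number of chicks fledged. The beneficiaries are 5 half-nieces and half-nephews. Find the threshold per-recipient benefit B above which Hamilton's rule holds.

0.5792

r to a half-niece or half-nephew = 1/8 (half-aunt/uncle↔niece/nephew: one path of length 3: r = (1/2)^3 = 1/8).
Hamilton's rule with n recipients of equal r: n·r·B > C, so B > C/(n·r) = 0.362/(5·0.125) = 0.5792.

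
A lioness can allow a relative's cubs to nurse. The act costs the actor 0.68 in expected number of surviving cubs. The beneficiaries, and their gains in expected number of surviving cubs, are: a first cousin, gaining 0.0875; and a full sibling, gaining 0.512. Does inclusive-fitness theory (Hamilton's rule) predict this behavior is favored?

Hamilton's rule: the trait is favored when the sum of r·B over every recipient exceeds the actor's cost C.
r to a first cousin = 1/8 (first cousins share one grandparent pair — two paths of length 4: r = 2·(1/2)^4 = 1/8).
r to a full sibling = 1/2 (full sibs share both parents — two paths of length 2: r = 2·(1/2)^2 = 1/2).
Summing one r·B term per recipient: 1·0.125·0.0875 + 1·0.5·0.512 = 0.2669375.
0.2669375 < 0.68: the indirect benefit is less than the cost.

No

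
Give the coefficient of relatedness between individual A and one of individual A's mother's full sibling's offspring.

Each parent–offspring link contributes a factor of 1/2, and independent paths through distinct common ancestors add.
First cousins share one grandparent pair — two paths of length 4: r = 2·(1/2)^4 = 1/8.

0.125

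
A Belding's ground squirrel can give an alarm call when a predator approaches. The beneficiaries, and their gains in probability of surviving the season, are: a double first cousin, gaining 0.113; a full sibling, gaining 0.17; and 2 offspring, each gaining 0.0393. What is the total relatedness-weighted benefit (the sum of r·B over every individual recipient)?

0.15255

r to a double first cousin = 0.25 (double first cousins share both grandparent pairs — four paths of length 4: r = 4·(1/2)^4 = 1/4).
r to a full sibling = 1/2 (full sibs share both parents — two paths of length 2: r = 2·(1/2)^2 = 1/2).
r to an offspring = 1/2 (one parent–offspring link: r = (1/2)^1 = 1/2).
Summing one r·B term per recipient: 1·0.25·0.113 + 1·0.5·0.17 + 2·0.5·0.0393 = 0.15255.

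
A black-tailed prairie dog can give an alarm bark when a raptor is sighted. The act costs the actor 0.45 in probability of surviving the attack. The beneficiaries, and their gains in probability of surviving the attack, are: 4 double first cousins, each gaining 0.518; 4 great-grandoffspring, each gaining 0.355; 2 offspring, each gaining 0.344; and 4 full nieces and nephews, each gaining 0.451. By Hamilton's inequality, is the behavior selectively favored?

Hamilton's rule: the trait is favored when the sum of r·B over every recipient exceeds the actor's cost C.
r to a double first cousin = 0.25 (double first cousins share both grandparent pairs — four paths of length 4: r = 4·(1/2)^4 = 1/4).
r to a great-grandoffspring = 0.125 (three parent–offspring links: r = (1/2)^3 = 1/8).
r to an offspring = 1/2 (one parent–offspring link: r = (1/2)^1 = 1/2).
r to a full niece or nephew = 1/4 (full aunt/uncle↔niece/nephew: two paths of length 3 through the shared grandparent pair: r = 2·(1/2)^3 = 1/4).
Summing one r·B term per recipient: 4·0.25·0.518 + 4·0.125·0.355 + 2·0.5·0.344 + 4·0.25·0.451 = 1.4905.
1.4905 > 0.45: the indirect benefit exceeds the cost.

Yes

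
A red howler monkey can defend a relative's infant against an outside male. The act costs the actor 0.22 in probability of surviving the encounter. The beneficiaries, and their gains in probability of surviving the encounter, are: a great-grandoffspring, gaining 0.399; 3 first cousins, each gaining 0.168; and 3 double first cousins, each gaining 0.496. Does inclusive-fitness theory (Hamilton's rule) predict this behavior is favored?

Yes

Hamilton's rule: the trait is favored when the sum of r·B over every recipient exceeds the actor's cost C.
r to a great-grandoffspring = 0.125 (three parent–offspring links: r = (1/2)^3 = 1/8).
r to a first cousin = 0.125 (first cousins share one grandparent pair — two paths of length 4: r = 2·(1/2)^4 = 1/8).
r to a double first cousin = 0.25 (double first cousins share both grandparent pairs — four paths of length 4: r = 4·(1/2)^4 = 1/4).
Summing one r·B term per recipient: 1·0.125·0.399 + 3·0.125·0.168 + 3·0.25·0.496 = 0.484875.
0.484875 > 0.22: the indirect benefit exceeds the cost.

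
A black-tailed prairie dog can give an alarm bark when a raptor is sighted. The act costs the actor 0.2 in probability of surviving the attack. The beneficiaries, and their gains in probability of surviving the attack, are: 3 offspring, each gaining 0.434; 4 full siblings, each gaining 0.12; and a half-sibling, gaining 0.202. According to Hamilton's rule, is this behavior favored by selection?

Yes

Hamilton's rule: the trait is favored when the sum of r·B over every recipient exceeds the actor's cost C.
r to an offspring = 0.5 (one parent–offspring link: r = (1/2)^1 = 1/2).
r to a full sibling = 0.5 (full sibs share both parents — two paths of length 2: r = 2·(1/2)^2 = 1/2).
r to a half-sibling = 1/4 (half-sibs share one parent — one path of length 2: r = (1/2)^2 = 1/4).
Summing one r·B term per recipient: 3·0.5·0.434 + 4·0.5·0.12 + 1·0.25·0.202 = 0.9415.
0.9415 > 0.2: the indirect benefit exceeds the cost.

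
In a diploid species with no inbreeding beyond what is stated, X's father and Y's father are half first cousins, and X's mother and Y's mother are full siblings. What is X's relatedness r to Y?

Independent pedigree routes through distinct common ancestors add.
X and Y are related in two ways: half second cousins through their fathers (r = 1/64) and first cousins through their mothers (r = 1/8).
r = 1/64 + 1/8 = 9/64 = 0.140625.

0.140625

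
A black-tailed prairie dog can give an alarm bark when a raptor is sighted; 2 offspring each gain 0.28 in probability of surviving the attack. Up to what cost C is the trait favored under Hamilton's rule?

0.28

r to an offspring = 1/2 (one parent–offspring link: r = (1/2)^1 = 1/2).
Hamilton's rule: n·r·B > C, so the trait is favored while C < n·r·B = 2·0.5·0.28 = 0.28.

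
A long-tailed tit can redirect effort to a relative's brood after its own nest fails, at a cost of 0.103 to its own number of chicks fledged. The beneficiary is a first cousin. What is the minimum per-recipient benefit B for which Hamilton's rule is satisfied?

0.824

r to a first cousin = 1/8 (first cousins share one grandparent pair — two paths of length 4: r = 2·(1/2)^4 = 1/8).
Hamilton's rule with n recipients of equal r: n·r·B > C, so B > C/(n·r) = 0.103/(1·0.125) = 0.824.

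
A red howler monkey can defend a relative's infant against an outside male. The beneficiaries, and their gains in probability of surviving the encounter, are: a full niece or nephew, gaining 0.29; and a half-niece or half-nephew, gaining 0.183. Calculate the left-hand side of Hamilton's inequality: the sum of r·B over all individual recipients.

0.095375

r to a full niece or nephew = 0.25 (full aunt/uncle↔niece/nephew: two paths of length 3 through the shared grandparent pair: r = 2·(1/2)^3 = 1/4).
r to a half-niece or half-nephew = 0.125 (half-aunt/uncle↔niece/nephew: one path of length 3: r = (1/2)^3 = 1/8).
Summing one r·B term per recipient: 1·0.25·0.29 + 1·0.125·0.183 = 0.095375.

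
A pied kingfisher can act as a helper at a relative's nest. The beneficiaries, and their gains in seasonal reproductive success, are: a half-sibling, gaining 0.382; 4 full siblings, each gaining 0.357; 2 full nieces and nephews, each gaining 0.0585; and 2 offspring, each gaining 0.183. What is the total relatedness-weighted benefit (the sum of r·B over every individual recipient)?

r to a half-sibling = 1/4 (half-sibs share one parent — one path of length 2: r = (1/2)^2 = 1/4).
r to a full sibling = 0.5 (full sibs share both parents — two paths of length 2: r = 2·(1/2)^2 = 1/2).
r to a full niece or nephew = 0.25 (full aunt/uncle↔niece/nephew: two paths of length 3 through the shared grandparent pair: r = 2·(1/2)^3 = 1/4).
r to an offspring = 1/2 (one parent–offspring link: r = (1/2)^1 = 1/2).
Summing one r·B term per recipient: 1·0.25·0.382 + 4·0.5·0.357 + 2·0.25·0.0585 + 2·0.5·0.183 = 1.02175.

1.02175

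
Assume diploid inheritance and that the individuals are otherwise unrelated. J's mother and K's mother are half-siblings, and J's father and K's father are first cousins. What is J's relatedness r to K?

Independent pedigree routes through distinct common ancestors add.
J and K are related in two ways: half first cousins through their mothers (r = 1/16) and second cousins through their fathers (r = 1/32).
r = 1/16 + 1/32 = 0.09375.

0.09375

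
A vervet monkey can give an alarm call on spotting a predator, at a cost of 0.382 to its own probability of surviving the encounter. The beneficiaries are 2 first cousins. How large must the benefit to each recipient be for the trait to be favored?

r to a first cousin = 0.125 (first cousins share one grandparent pair — two paths of length 4: r = 2·(1/2)^4 = 1/8).
Hamilton's rule with n recipients of equal r: n·r·B > C, so B > C/(n·r) = 0.382/(2·0.125) = 1.528.

1.528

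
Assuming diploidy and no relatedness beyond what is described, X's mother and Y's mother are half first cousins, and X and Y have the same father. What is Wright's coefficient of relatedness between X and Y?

0.265625

Wright's path rule: contributions from independent ancestry routes add.
X and Y are related in two ways: half second cousins through their mothers (r = 1/64) and half-sibs through their shared father (r = 1/4).
r = 1/64 + 1/4 = 0.265625.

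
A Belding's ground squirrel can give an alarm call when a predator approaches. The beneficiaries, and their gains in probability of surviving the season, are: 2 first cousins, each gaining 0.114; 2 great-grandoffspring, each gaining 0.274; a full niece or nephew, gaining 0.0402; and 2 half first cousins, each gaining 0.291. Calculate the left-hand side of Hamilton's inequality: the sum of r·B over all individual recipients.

r to a first cousin = 0.125 (first cousins share one grandparent pair — two paths of length 4: r = 2·(1/2)^4 = 1/8).
r to a great-grandoffspring = 0.125 (three parent–offspring links: r = (1/2)^3 = 1/8).
r to a full niece or nephew = 1/4 (full aunt/uncle↔niece/nephew: two paths of length 3 through the shared grandparent pair: r = 2·(1/2)^3 = 1/4).
r to a half first cousin = 1/16 (half first cousins share one grandparent — one path of length 4: r = (1/2)^4 = 1/16).
Summing one r·B term per recipient: 2·0.125·0.114 + 2·0.125·0.274 + 1·0.25·0.0402 + 2·0.0625·0.291 = 0.143425.

0.143425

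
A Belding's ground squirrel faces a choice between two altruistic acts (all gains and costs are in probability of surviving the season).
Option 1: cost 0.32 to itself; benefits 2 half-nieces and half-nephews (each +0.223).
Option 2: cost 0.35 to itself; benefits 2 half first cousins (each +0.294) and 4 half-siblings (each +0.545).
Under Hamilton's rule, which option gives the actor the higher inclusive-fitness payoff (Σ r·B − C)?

Option 1: r to a half-niece or half-nephew = 0.125.
Option 1: Σ r·B − C = (2·0.125·0.223) − 0.32 = -0.26425.
Option 2: r to a half first cousin = 0.0625.
Option 2: r to a half-sibling = 0.25.
Option 2: Σ r·B − C = (2·0.0625·0.294 + 4·0.25·0.545) − 0.35 = 0.23175.
Option 2 has the higher net inclusive-fitness payoff.

Option 2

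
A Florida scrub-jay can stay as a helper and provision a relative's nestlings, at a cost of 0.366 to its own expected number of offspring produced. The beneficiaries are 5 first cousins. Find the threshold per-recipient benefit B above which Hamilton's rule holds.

r to a first cousin = 0.125 (first cousins share one grandparent pair — two paths of length 4: r = 2·(1/2)^4 = 1/8).
Hamilton's rule with n recipients of equal r: n·r·B > C, so B > C/(n·r) = 0.366/(5·0.125) = 0.5856.

0.5856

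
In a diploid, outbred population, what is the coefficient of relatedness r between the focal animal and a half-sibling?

Each parent–offspring link contributes a factor of 1/2, and independent paths through distinct common ancestors add.
Half-sibs share one parent — one path of length 2: r = (1/2)^2 = 1/4.

0.25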